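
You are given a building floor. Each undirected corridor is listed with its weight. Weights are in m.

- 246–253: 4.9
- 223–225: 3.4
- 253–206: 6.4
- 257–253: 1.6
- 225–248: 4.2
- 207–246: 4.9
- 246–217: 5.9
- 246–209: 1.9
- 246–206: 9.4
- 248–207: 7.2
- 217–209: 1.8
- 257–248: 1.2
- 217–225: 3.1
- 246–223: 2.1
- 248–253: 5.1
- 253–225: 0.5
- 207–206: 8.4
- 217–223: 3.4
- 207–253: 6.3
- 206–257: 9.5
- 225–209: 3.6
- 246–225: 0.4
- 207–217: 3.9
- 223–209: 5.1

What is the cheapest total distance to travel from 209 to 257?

Running Dijkstra from 209:
209: 0
217: 1.8  (via 209)
246: 1.9  (via 209)
225: 2.3  (via 246)
253: 2.8  (via 225)
223: 4  (via 246)
257: 4.4  (via 253)
Shortest route: 209–246–225–253–257 = 4.4 m.

4.4 m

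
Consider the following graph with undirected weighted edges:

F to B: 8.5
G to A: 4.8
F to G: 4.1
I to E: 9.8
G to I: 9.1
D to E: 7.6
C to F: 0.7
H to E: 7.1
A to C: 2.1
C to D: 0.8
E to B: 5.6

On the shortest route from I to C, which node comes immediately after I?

Enumerating some paths:
I - G - F - C: 9.1+4.1+0.7 = 13.9
I - E - D - C: 9.8+7.6+0.8 = 18.2
I - G - A - C: 9.1+4.8+2.1 = 16
The minimum is 13.9 via I - G - F - C.
So from I the first move is to G.

G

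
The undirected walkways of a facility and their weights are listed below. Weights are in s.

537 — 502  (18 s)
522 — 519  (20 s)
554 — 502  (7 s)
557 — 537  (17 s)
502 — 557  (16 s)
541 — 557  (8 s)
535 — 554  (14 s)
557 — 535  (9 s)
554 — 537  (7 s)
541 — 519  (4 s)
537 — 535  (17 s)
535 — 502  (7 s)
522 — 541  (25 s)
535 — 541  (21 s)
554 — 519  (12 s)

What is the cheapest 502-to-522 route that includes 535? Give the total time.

Shortest 502→535: 502–535 = 7
Best 535 to 522: 535–557–541–519–522 costing 41
Total via 535: 7 + 41 = 48 s.

48 s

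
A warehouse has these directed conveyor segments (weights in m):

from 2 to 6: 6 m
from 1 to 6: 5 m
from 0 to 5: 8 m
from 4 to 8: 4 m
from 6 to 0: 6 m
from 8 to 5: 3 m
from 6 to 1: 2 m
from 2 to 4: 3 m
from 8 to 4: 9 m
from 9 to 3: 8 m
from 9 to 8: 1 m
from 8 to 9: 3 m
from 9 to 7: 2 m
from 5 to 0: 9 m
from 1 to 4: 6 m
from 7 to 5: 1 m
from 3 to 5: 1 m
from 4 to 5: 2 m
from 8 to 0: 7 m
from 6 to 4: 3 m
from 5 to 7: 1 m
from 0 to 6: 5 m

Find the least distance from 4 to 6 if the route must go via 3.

Best 4 to 3: 4–8–9–3 costing 15
Shortest 3→6: 3–5–0–6 = 15
Total via 3: 15 + 15 = 30 m.

30 m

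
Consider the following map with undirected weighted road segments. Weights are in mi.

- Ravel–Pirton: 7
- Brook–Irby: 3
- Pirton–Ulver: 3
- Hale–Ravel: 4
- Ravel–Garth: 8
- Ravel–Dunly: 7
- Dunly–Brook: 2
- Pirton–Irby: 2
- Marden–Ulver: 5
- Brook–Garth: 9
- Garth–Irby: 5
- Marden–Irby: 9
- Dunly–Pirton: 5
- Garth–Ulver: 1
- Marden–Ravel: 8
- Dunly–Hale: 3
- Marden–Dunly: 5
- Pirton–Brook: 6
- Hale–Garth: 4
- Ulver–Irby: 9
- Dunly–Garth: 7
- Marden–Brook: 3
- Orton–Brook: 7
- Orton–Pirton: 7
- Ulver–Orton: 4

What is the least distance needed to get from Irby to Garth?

5 mi

Shortest distances from Irby:
Irby: 0
Pirton: 2  (via Irby)
Brook: 3  (via Irby)
Garth: 5  (via Irby)
Shortest route: Irby–Garth = 5 mi.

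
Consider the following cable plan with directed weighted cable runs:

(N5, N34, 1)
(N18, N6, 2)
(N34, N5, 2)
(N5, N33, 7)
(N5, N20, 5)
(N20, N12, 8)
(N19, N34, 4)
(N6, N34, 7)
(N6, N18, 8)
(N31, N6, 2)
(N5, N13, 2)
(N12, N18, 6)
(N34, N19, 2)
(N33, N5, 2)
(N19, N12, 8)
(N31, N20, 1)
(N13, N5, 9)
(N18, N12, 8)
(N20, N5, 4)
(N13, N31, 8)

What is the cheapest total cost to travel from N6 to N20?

Running Dijkstra from N6:
N6: 0
N34: 7  (via N6)
N18: 8  (via N6)
N5: 9  (via N34)
N19: 9  (via N34)
N13: 11  (via N5)
N20: 14  (via N5)
Shortest route: N6–N34–N5–N20 = 14.

14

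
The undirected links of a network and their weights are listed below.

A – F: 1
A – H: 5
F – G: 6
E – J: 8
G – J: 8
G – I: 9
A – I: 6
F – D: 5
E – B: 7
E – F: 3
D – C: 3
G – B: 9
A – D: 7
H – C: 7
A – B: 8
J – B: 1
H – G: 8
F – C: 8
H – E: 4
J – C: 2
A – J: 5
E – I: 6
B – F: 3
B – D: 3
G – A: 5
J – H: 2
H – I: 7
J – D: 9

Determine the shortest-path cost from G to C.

Settle nodes by increasing distance from G:
G: 0
A: 5  (via G)
F: 6  (via G)
H: 8  (via G)
J: 8  (via G)
B: 9  (via G)
E: 9  (via F)
I: 9  (via G)
C: 10  (via J)
Shortest route: G → J → C = 10.

10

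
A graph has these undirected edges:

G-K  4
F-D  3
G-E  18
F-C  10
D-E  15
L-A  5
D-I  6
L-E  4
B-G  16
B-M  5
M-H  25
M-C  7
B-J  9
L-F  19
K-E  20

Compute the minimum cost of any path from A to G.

Enumerating some paths:
A–L–E–G: 5+4+18 = 27
A–L–E–K–G: 5+4+20+4 = 33
The minimum is 27 via A–L–E–G.

27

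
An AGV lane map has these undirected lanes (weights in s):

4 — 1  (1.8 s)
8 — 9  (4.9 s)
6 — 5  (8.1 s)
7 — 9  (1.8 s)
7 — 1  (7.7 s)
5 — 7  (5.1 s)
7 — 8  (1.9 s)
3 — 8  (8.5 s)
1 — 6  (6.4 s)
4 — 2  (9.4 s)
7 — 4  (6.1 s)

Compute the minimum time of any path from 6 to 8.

Shortest distances from 6:
6: 0
1: 6.4  (via 6)
5: 8.1  (via 6)
4: 8.2  (via 1)
7: 13.2  (via 5)
9: 15  (via 7)
8: 15.1  (via 7)
Shortest route: 6 → 5 → 7 → 8 = 15.1 s.

15.1 s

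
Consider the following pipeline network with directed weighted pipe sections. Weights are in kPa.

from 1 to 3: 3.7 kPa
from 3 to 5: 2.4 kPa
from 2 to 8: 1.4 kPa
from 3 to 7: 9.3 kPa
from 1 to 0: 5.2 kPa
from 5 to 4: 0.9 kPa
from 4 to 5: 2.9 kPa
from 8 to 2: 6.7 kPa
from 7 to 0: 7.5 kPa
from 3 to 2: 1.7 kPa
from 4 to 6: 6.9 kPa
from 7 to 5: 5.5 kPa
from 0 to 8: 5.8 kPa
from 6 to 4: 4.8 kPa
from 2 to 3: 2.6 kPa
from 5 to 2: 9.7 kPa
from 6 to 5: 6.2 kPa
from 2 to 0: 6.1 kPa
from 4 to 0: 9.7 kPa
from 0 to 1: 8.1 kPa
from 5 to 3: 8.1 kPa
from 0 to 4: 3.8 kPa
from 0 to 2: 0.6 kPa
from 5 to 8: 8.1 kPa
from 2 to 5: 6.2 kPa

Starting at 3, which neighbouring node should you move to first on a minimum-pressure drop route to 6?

Compare a few routes:
3 - 7 - 5 - 4 - 6: 9.3+5.5+0.9+6.9 = 22.6
3 - 2 - 5 - 4 - 6: 1.7+6.2+0.9+6.9 = 15.7
3 - 2 - 0 - 4 - 6: 1.7+6.1+3.8+6.9 = 18.5
3 - 5 - 4 - 6: 2.4+0.9+6.9 = 10.2
The minimum is 10.2 kPa via 3 - 5 - 4 - 6.
So from 3 the first move is to 5.

5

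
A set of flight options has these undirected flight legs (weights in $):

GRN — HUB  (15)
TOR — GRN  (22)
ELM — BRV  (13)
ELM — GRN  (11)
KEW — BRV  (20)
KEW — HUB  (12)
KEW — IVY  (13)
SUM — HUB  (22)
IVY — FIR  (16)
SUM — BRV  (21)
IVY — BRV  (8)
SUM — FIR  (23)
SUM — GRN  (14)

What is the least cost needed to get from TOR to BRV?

Running Dijkstra from TOR:
TOR: 0
GRN: 22  (via TOR)
ELM: 33  (via GRN)
SUM: 36  (via GRN)
HUB: 37  (via GRN)
BRV: 46  (via ELM)
Shortest route: TOR–GRN–ELM–BRV = $46.

$46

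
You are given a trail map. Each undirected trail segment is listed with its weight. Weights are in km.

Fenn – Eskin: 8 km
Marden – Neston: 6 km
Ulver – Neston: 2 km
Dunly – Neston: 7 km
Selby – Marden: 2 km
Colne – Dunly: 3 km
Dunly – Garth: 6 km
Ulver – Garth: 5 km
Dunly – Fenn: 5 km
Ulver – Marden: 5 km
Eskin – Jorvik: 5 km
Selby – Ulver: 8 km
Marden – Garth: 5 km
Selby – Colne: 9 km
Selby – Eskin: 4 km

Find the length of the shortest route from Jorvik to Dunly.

Settle nodes by increasing distance from Jorvik:
Jorvik: 0
Eskin: 5  (via Jorvik)
Selby: 9  (via Eskin)
Marden: 11  (via Selby)
Fenn: 13  (via Eskin)
Garth: 16  (via Marden)
Ulver: 16  (via Marden)
Neston: 17  (via Marden)
Colne: 18  (via Selby)
Dunly: 18  (via Fenn)
Shortest route: Jorvik–Eskin–Fenn–Dunly = 18 km.

18 km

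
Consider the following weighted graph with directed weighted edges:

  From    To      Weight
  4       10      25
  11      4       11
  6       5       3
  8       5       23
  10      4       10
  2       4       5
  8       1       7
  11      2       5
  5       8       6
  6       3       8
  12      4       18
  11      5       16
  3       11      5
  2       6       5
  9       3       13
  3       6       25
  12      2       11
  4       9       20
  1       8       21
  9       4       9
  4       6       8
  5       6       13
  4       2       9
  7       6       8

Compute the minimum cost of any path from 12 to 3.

Compare a few routes:
12 - 2 - 4 - 6 - 3: 11+5+8+8 = 32
12 - 2 - 6 - 3: 11+5+8 = 24
12 - 4 - 6 - 3: 18+8+8 = 34
The minimum is 24 via 12 - 2 - 6 - 3.

24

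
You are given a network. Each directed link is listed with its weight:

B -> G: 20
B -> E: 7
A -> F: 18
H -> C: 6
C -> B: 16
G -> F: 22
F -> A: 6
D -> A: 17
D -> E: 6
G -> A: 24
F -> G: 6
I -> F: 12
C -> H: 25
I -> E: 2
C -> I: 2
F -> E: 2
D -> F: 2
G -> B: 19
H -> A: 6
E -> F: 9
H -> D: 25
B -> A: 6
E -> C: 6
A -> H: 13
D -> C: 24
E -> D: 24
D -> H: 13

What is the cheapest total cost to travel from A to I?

21

Running Dijkstra from A:
A: 0
H: 13  (via A)
F: 18  (via A)
C: 19  (via H)
E: 20  (via F)
I: 21  (via C)
Shortest route: A–H–C–I = 21.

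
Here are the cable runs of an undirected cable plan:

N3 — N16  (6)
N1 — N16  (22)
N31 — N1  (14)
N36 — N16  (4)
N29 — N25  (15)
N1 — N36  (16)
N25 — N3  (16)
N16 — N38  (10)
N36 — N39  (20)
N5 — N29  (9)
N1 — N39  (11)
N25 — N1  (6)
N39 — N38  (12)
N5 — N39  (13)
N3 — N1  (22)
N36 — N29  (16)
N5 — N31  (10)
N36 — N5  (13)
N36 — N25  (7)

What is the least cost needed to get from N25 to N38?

21

Candidate routes:
N25 - N3 - N16 - N38: 16+6+10 = 32
N25 - N1 - N36 - N16 - N38: 6+16+4+10 = 36
N25 - N36 - N16 - N38: 7+4+10 = 21
N25 - N1 - N39 - N38: 6+11+12 = 29
The minimum is 21 via N25 - N36 - N16 - N38.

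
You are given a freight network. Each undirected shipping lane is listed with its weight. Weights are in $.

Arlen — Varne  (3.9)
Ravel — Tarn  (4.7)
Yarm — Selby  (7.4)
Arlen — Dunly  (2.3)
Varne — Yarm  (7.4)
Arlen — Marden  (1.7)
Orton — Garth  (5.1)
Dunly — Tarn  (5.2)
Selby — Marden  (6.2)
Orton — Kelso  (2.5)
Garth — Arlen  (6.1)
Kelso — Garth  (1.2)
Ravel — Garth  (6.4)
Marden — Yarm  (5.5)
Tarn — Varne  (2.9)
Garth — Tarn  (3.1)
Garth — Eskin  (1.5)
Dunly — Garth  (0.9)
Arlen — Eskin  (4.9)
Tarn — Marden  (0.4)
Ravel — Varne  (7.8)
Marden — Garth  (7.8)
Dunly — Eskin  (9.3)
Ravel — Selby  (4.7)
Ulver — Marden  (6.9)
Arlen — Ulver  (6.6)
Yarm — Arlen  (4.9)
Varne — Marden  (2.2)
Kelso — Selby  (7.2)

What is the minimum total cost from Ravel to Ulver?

$12

Settle nodes by increasing distance from Ravel:
Ravel: 0
Selby: 4.7  (via Ravel)
Tarn: 4.7  (via Ravel)
Marden: 5.1  (via Tarn)
Garth: 6.4  (via Ravel)
Arlen: 6.8  (via Marden)
Varne: 7.3  (via Marden)
Dunly: 7.3  (via Garth)
Kelso: 7.6  (via Garth)
Eskin: 7.9  (via Garth)
Orton: 10.1  (via Kelso)
Yarm: 10.6  (via Marden)
Ulver: 12  (via Marden)
Shortest route: Ravel–Tarn–Marden–Ulver = $12.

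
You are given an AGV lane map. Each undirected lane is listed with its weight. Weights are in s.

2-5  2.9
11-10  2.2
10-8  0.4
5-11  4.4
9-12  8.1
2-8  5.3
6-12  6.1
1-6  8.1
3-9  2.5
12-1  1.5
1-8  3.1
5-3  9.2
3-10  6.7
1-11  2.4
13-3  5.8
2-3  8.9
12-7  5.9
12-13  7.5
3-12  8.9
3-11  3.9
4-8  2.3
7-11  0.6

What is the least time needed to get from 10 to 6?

11.1 s

Running Dijkstra from 10:
10: 0
8: 0.4  (via 10)
11: 2.2  (via 10)
4: 2.7  (via 8)
7: 2.8  (via 11)
1: 3.5  (via 8)
12: 5  (via 1)
2: 5.7  (via 8)
3: 6.1  (via 11)
5: 6.6  (via 11)
9: 8.6  (via 3)
6: 11.1  (via 12)
Shortest route: 10–8–1–12–6 = 11.1 s.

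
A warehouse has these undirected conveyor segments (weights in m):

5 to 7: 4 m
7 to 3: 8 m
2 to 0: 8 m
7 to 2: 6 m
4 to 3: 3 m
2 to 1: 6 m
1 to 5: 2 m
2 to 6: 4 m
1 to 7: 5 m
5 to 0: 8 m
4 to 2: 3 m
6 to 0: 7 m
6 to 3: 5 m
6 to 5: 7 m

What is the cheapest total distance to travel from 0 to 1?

Shortest distances from 0:
0: 0
6: 7  (via 0)
2: 8  (via 0)
5: 8  (via 0)
1: 10  (via 5)
Shortest route: 0–5–1 = 10 m.

10 m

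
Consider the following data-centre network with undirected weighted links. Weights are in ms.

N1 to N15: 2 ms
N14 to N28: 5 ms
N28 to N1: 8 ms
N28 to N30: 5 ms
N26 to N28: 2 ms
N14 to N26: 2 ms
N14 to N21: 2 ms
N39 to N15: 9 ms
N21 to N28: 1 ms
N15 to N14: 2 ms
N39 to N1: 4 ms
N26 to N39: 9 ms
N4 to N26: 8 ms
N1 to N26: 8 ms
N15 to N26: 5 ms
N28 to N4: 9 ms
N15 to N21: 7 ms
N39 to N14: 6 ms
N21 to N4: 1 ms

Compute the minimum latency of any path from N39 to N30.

14 ms

Candidate routes:
N39–N14–N21–N28–N30: 6+2+1+5 = 14
N39–N14–N26–N28–N30: 6+2+2+5 = 15
N39–N26–N28–N30: 9+2+5 = 16
Cheapest is N39–N14–N21–N28–N30 at 14 ms.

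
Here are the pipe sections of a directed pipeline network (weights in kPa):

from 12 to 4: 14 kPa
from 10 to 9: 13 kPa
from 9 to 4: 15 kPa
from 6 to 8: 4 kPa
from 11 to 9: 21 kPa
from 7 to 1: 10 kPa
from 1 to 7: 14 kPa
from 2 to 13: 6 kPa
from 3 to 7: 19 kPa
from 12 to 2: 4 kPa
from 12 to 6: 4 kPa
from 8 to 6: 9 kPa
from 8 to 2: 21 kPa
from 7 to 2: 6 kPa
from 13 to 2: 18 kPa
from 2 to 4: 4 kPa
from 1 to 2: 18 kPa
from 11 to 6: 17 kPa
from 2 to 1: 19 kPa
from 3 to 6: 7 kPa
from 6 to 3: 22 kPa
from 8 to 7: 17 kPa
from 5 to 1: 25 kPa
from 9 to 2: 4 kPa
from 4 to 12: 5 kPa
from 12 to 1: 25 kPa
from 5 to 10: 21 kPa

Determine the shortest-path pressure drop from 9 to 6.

17 kPa

Settle nodes by increasing distance from 9:
9: 0
2: 4  (via 9)
4: 8  (via 2)
13: 10  (via 2)
12: 13  (via 4)
6: 17  (via 12)
Shortest route: 9 → 2 → 4 → 12 → 6 = 17 kPa.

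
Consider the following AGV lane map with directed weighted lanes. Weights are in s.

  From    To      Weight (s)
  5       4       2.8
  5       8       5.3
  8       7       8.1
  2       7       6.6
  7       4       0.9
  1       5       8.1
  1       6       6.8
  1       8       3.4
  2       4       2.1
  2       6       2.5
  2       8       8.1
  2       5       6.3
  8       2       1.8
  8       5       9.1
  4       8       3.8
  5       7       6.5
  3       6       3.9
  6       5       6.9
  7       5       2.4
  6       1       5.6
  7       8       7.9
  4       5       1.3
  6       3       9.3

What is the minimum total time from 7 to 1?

14.6 s

Shortest distances from 7:
7: 0
4: 0.9  (via 7)
5: 2.2  (via 4)
8: 4.7  (via 4)
2: 6.5  (via 8)
6: 9  (via 2)
1: 14.6  (via 6)
Shortest route: 7–4–8–2–6–1 = 14.6 s.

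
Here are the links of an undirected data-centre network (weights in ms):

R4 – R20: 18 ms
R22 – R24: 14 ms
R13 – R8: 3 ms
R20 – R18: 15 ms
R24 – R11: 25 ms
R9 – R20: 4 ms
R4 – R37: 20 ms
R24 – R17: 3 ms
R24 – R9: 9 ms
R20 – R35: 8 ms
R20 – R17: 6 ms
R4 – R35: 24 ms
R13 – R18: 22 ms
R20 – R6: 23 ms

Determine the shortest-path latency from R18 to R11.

49 ms

Running Dijkstra from R18:
R18: 0
R20: 15  (via R18)
R9: 19  (via R20)
R17: 21  (via R20)
R13: 22  (via R18)
R35: 23  (via R20)
R24: 24  (via R17)
R8: 25  (via R13)
R4: 33  (via R20)
R22: 38  (via R24)
R6: 38  (via R20)
R11: 49  (via R24)
Shortest route: R18–R20–R17–R24–R11 = 49 ms.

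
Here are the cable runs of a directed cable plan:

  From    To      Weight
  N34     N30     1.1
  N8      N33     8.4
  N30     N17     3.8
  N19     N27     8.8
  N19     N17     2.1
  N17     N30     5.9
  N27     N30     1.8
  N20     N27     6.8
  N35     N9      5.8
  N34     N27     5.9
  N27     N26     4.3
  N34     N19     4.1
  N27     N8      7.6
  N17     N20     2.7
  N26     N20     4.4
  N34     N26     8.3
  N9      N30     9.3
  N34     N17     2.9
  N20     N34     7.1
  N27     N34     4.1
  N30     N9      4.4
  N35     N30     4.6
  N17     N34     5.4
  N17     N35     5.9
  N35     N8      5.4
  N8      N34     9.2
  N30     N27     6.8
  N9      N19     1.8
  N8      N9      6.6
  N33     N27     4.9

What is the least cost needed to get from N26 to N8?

Enumerating some paths:
N26 → N20 → N27 → N8: 4.4+6.8+7.6 = 18.8
N26 → N20 → N34 → N27 → N8: 4.4+7.1+5.9+7.6 = 25
N26 → N20 → N34 → N17 → N35 → N8: 4.4+7.1+2.9+5.9+5.4 = 25.7
Cheapest is N26 → N20 → N27 → N8 at 18.8.

18.8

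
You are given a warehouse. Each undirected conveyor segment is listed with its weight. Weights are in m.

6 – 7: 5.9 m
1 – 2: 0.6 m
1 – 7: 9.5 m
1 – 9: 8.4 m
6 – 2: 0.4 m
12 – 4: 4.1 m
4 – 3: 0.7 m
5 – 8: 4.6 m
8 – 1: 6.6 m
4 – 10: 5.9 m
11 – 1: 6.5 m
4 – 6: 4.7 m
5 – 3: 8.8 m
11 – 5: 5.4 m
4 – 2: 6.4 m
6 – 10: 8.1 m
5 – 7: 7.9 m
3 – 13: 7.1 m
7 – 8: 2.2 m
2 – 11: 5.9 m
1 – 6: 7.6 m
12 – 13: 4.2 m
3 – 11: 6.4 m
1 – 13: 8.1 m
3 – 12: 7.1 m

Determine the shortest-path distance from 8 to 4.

12.3 m

Shortest distances from 8:
8: 0
7: 2.2  (via 8)
5: 4.6  (via 8)
1: 6.6  (via 8)
2: 7.2  (via 1)
6: 7.6  (via 2)
11: 10  (via 5)
4: 12.3  (via 6)
Shortest route: 8–1–2–6–4 = 12.3 m.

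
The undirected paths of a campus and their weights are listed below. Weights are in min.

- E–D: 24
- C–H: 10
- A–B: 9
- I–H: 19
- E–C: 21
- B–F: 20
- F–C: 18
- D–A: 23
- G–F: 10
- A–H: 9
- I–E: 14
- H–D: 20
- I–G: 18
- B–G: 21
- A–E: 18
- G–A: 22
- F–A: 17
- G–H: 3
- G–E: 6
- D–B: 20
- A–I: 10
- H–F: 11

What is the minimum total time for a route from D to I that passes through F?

Shortest D→F: D–H–F = 31
Best F to I: F–A–I costing 27
Total via F: 31 + 27 = 58 min.

58 min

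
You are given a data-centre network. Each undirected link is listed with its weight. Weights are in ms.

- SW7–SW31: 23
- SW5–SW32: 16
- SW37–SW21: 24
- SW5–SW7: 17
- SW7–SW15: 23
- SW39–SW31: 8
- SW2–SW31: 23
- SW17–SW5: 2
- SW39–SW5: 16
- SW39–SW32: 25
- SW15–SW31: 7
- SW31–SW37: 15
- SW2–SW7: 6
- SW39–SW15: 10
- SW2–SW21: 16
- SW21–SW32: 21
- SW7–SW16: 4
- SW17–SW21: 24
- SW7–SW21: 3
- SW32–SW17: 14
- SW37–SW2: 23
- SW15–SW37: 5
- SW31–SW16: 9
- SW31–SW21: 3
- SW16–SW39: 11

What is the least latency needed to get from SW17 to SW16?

23 ms

Running Dijkstra from SW17:
SW17: 0
SW5: 2  (via SW17)
SW32: 14  (via SW17)
SW39: 18  (via SW5)
SW7: 19  (via SW5)
SW21: 22  (via SW7)
SW16: 23  (via SW7)
Shortest route: SW17 → SW5 → SW7 → SW16 = 23 ms.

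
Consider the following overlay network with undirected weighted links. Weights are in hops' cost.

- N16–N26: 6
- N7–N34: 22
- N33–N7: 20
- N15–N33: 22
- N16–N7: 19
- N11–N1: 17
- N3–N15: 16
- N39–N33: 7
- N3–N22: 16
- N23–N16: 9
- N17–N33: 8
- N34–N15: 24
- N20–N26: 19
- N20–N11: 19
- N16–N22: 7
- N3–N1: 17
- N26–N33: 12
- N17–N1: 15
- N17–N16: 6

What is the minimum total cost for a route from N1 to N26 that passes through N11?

Shortest N1→N11: N1 → N11 = 17
Shortest N11→N26: N11 → N20 → N26 = 38
Total via N11: 17 + 38 = 55 hops' cost.

55 hops' cost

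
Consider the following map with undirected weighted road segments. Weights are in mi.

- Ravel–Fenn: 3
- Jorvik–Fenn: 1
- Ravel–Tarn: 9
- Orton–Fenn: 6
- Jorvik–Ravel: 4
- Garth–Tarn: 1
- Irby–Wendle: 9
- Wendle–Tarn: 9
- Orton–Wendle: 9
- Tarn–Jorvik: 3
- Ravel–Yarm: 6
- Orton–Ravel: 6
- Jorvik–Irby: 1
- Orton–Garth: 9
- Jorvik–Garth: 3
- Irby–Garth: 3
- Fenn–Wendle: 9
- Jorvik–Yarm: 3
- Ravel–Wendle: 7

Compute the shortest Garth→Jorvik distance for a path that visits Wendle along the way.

Best Garth to Wendle: Garth–Tarn–Wendle costing 10
Best Wendle to Jorvik: Wendle–Fenn–Jorvik costing 10
Total via Wendle: 10 + 10 = 20 mi.

20 mi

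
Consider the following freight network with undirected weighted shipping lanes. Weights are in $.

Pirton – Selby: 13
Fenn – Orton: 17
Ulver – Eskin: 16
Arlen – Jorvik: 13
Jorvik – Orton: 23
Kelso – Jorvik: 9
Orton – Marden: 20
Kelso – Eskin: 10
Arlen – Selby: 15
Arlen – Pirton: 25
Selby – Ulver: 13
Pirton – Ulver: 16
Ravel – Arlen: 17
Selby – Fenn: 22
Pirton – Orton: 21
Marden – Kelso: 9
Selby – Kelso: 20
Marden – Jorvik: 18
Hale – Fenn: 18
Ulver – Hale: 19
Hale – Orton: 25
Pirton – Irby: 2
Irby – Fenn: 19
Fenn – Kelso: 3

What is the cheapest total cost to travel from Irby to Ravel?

$44

Enumerating some paths:
Irby - Pirton - Selby - Arlen - Ravel: 2+13+15+17 = 47
Irby - Pirton - Ulver - Selby - Arlen - Ravel: 2+16+13+15+17 = 63
Irby - Fenn - Kelso - Jorvik - Arlen - Ravel: 19+3+9+13+17 = 61
Irby - Pirton - Arlen - Ravel: 2+25+17 = 44
The minimum is $44 via Irby - Pirton - Arlen - Ravel.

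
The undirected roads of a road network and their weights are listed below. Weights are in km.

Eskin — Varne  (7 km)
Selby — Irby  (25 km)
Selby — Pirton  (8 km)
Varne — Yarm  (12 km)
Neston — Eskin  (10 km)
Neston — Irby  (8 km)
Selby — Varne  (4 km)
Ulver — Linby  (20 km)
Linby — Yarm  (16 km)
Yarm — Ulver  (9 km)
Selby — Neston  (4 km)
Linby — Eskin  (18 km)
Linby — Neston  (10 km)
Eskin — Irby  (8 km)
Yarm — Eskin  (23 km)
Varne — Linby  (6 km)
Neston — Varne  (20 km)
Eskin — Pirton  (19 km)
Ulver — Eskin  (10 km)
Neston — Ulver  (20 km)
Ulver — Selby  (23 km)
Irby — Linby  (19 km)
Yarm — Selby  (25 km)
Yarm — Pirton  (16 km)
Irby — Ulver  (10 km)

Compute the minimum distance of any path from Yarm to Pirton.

Enumerating some paths:
Yarm → Pirton: 16 = 16
Yarm → Selby → Pirton: 25+8 = 33
Yarm → Linby → Varne → Selby → Pirton: 16+6+4+8 = 34
Yarm → Varne → Selby → Pirton: 12+4+8 = 24
The minimum is 16 km via Yarm → Pirton.

16 km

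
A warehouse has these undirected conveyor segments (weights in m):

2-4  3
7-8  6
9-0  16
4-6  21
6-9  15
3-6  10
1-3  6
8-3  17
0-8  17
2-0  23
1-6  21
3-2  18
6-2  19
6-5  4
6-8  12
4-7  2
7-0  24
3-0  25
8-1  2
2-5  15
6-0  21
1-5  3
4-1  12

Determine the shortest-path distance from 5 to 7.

Settle nodes by increasing distance from 5:
5: 0
1: 3  (via 5)
6: 4  (via 5)
8: 5  (via 1)
3: 9  (via 1)
7: 11  (via 8)
Shortest route: 5 → 1 → 8 → 7 = 11 m.

11 m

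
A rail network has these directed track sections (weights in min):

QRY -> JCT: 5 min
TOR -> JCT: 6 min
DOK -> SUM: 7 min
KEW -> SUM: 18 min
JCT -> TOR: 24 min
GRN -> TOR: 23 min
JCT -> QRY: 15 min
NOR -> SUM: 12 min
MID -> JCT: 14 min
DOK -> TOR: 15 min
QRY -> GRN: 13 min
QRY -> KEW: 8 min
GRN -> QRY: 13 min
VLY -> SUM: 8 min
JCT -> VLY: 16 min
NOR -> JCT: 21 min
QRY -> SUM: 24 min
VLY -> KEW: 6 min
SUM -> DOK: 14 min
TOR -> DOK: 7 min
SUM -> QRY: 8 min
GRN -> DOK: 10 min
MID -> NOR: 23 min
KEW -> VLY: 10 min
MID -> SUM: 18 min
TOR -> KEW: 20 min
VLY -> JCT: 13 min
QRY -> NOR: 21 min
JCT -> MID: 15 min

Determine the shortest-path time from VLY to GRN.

29 min

Compare a few routes:
VLY → SUM → QRY → GRN: 8+8+13 = 29
VLY → JCT → MID → SUM → QRY → GRN: 13+15+18+8+13 = 67
VLY → KEW → SUM → QRY → GRN: 6+18+8+13 = 45
VLY → JCT → QRY → GRN: 13+15+13 = 41
The minimum is 29 min via VLY → SUM → QRY → GRN.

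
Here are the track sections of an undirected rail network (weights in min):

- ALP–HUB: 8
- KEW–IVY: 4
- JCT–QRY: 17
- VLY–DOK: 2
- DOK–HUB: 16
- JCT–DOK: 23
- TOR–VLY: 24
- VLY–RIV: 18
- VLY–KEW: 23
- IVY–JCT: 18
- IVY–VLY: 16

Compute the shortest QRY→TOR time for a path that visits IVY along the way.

Shortest QRY→IVY: QRY → JCT → IVY = 35
Shortest IVY→TOR: IVY → VLY → TOR = 40
Total via IVY: 35 + 40 = 75 min.

75 min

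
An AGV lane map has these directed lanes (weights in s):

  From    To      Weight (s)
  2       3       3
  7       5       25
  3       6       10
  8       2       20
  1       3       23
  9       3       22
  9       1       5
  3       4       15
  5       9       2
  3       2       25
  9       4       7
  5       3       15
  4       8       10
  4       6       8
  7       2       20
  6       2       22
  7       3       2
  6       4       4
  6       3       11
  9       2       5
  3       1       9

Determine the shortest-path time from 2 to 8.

Settle nodes by increasing distance from 2:
2: 0
3: 3  (via 2)
1: 12  (via 3)
6: 13  (via 3)
4: 17  (via 6)
8: 27  (via 4)
Shortest route: 2–3–6–4–8 = 27 s.

27 s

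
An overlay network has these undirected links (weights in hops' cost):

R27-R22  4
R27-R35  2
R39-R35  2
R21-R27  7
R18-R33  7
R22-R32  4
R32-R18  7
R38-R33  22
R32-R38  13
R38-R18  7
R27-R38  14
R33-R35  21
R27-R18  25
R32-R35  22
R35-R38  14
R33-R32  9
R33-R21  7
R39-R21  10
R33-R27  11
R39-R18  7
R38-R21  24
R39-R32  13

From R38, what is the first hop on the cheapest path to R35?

Enumerating some paths:
R38–R35: 14 = 14
R38–R27–R35: 14+2 = 16
Cheapest is R38–R35 at 14 hops' cost.
So from R38 the first move is to R35.

R35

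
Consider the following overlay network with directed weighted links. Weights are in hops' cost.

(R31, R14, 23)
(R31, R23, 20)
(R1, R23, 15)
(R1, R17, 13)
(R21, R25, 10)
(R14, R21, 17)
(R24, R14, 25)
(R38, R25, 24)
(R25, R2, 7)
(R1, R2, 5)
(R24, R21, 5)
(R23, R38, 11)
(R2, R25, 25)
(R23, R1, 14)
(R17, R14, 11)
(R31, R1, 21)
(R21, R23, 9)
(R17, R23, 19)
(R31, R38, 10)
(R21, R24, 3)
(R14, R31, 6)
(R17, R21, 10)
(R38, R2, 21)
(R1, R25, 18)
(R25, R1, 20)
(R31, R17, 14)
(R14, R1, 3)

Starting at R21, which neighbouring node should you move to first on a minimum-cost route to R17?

R23

Candidate routes:
R21 → R24 → R14 → R31 → R17: 3+25+6+14 = 48
R21 → R23 → R1 → R17: 9+14+13 = 36
R21 → R25 → R1 → R17: 10+20+13 = 43
R21 → R24 → R14 → R1 → R17: 3+25+3+13 = 44
Cheapest is R21 → R23 → R1 → R17 at 36 hops' cost.
So from R21 the first move is to R23.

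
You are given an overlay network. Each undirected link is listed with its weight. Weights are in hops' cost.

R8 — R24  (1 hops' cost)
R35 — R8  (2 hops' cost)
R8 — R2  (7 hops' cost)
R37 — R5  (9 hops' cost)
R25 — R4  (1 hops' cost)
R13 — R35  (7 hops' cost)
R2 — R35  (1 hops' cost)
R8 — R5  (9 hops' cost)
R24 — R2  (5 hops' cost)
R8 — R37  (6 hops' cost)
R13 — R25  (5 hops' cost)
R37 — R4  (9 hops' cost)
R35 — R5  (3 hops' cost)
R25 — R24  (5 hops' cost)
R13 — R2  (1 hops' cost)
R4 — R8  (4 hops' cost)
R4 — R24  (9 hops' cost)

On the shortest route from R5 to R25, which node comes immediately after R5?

Enumerating some paths:
R5 → R35 → R2 → R24 → R25: 3+1+5+5 = 14
R5 → R35 → R2 → R13 → R25: 3+1+1+5 = 10
R5 → R35 → R8 → R24 → R25: 3+2+1+5 = 11
R5 → R8 → R4 → R25: 9+4+1 = 14
The minimum is 10 hops' cost via R5 → R35 → R2 → R13 → R25.
So from R5 the first move is to R35.

R35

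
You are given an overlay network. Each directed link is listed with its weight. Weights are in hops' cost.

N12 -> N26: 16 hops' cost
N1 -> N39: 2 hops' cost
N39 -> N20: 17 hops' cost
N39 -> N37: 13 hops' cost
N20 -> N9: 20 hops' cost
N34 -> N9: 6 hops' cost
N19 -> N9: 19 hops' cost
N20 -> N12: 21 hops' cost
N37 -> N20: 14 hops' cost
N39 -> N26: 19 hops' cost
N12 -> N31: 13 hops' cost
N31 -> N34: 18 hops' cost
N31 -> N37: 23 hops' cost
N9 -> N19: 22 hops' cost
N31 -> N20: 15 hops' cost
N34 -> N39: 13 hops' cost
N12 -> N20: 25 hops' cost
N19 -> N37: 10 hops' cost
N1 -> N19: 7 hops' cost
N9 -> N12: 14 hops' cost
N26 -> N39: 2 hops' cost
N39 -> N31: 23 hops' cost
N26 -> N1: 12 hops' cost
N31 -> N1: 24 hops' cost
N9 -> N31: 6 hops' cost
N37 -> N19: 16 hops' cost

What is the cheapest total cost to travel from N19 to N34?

43 hops' cost

Running Dijkstra from N19:
N19: 0
N37: 10  (via N19)
N9: 19  (via N19)
N20: 24  (via N37)
N31: 25  (via N9)
N12: 33  (via N9)
N34: 43  (via N31)
Shortest route: N19–N9–N31–N34 = 43 hops' cost.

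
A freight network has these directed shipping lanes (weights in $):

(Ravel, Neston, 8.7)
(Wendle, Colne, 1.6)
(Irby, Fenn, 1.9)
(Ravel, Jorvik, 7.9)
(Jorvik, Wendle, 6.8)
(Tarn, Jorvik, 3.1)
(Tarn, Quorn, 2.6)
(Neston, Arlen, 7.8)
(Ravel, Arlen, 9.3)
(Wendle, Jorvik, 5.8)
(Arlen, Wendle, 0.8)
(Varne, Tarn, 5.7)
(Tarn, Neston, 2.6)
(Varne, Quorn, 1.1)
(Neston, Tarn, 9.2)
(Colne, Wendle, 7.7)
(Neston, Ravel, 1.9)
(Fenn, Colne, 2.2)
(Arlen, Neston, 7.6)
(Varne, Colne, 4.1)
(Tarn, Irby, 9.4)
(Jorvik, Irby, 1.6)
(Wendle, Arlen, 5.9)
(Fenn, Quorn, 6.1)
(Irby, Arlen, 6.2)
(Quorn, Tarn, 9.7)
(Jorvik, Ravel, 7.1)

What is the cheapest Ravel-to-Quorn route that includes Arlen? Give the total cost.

$25.5

Best Ravel to Arlen: Ravel → Arlen costing 9.3
Best Arlen to Quorn: Arlen → Wendle → Jorvik → Irby → Fenn → Quorn costing 16.2
Total via Arlen: 9.3 + 16.2 = $25.5.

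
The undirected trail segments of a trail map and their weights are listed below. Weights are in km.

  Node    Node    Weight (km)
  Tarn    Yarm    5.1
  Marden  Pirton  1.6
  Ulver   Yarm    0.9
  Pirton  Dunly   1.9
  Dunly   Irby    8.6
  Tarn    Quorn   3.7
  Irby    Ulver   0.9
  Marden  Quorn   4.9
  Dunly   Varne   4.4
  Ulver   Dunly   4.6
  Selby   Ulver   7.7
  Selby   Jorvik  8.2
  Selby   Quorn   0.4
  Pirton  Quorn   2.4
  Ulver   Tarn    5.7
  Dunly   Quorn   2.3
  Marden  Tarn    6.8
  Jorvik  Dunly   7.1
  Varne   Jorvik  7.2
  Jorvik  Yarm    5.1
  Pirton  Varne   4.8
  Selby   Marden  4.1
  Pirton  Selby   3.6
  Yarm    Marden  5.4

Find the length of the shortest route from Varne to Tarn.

Compare a few routes:
Varne - Pirton - Quorn - Tarn: 4.8+2.4+3.7 = 10.9
Varne - Dunly - Quorn - Tarn: 4.4+2.3+3.7 = 10.4
Varne - Dunly - Pirton - Quorn - Tarn: 4.4+1.9+2.4+3.7 = 12.4
Varne - Pirton - Selby - Quorn - Tarn: 4.8+3.6+0.4+3.7 = 12.5
The minimum is 10.4 km via Varne - Dunly - Quorn - Tarn.

10.4 km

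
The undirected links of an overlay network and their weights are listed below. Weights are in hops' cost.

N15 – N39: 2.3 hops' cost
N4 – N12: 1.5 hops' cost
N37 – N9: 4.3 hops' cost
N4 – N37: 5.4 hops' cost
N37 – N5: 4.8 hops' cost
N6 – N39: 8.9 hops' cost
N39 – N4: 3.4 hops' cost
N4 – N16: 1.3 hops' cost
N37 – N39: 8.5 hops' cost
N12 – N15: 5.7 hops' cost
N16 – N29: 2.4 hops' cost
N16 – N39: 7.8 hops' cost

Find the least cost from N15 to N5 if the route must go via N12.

17.4 hops' cost

Best N15 to N12: N15 → N12 costing 5.7
Best N12 to N5: N12 → N4 → N37 → N5 costing 11.7
Total via N12: 5.7 + 11.7 = 17.4 hops' cost.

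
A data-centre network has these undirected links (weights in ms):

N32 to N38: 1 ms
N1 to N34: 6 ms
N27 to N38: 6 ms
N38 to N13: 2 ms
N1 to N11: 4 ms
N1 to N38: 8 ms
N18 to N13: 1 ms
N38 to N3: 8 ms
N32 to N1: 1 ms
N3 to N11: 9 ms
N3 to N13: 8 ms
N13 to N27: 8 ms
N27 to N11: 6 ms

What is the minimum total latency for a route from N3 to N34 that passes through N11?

19 ms

Best N3 to N11: N3–N11 costing 9
Best N11 to N34: N11–N1–N34 costing 10
Total via N11: 9 + 10 = 19 ms.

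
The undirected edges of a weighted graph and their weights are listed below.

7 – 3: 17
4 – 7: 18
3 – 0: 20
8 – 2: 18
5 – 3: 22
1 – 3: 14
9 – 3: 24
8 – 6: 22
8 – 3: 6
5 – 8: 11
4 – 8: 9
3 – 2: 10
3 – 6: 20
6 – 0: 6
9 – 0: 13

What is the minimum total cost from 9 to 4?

Candidate routes:
9 → 3 → 8 → 4: 24+6+9 = 39
9 → 0 → 3 → 8 → 4: 13+20+6+9 = 48
The minimum is 39 via 9 → 3 → 8 → 4.

39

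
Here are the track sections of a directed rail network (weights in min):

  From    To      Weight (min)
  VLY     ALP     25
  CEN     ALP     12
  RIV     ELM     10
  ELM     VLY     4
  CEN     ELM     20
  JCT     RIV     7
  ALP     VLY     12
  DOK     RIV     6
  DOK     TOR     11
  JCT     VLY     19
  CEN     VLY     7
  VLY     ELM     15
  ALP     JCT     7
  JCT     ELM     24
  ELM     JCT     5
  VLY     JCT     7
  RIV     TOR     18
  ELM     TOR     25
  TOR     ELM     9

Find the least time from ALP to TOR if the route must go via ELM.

Best ALP to ELM: ALP–JCT–RIV–ELM costing 24
Shortest ELM→TOR: ELM–TOR = 25
Total via ELM: 24 + 25 = 49 min.

49 min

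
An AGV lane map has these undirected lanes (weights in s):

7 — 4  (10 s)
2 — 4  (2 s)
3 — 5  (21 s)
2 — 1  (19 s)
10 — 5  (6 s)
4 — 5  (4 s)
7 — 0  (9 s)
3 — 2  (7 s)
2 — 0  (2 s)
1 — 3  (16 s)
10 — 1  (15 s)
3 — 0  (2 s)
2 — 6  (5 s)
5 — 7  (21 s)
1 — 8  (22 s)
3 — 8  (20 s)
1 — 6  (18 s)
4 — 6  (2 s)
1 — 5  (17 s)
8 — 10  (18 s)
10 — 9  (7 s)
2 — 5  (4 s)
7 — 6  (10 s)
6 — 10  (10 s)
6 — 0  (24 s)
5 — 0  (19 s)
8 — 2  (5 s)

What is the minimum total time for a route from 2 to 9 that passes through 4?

19 s

Best 2 to 4: 2 → 4 costing 2
Shortest 4→9: 4 → 5 → 10 → 9 = 17
Total via 4: 2 + 17 = 19 s.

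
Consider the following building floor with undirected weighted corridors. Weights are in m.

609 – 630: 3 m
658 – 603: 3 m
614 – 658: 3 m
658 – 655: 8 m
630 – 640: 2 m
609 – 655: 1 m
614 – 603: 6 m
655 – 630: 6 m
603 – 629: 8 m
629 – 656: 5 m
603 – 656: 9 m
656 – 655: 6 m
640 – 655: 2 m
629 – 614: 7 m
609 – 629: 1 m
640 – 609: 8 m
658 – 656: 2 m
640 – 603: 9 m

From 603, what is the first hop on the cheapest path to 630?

640

Candidate routes:
603 - 629 - 609 - 655 - 640 - 630: 8+1+1+2+2 = 14
603 - 640 - 630: 9+2 = 11
603 - 658 - 656 - 629 - 609 - 630: 3+2+5+1+3 = 14
603 - 629 - 609 - 630: 8+1+3 = 12
Cheapest is 603 - 640 - 630 at 11 m.
So from 603 the first move is to 640.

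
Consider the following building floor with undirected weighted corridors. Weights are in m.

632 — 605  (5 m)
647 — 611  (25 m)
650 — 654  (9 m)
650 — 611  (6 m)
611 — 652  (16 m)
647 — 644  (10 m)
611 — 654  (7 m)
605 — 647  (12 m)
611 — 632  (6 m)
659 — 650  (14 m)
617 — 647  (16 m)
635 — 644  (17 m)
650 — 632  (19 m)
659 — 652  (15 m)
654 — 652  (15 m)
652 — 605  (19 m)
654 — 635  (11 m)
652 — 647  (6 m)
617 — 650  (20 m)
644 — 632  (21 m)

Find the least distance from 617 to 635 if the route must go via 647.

43 m

Shortest 617→647: 617 → 647 = 16
Shortest 647→635: 647 → 644 → 635 = 27
Total via 647: 16 + 27 = 43 m.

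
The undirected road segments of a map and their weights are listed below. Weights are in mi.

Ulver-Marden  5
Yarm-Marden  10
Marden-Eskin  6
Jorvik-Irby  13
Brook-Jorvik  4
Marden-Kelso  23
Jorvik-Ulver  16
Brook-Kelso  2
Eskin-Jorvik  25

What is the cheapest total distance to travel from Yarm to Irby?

44 mi

Shortest distances from Yarm:
Yarm: 0
Marden: 10  (via Yarm)
Ulver: 15  (via Marden)
Eskin: 16  (via Marden)
Jorvik: 31  (via Ulver)
Kelso: 33  (via Marden)
Brook: 35  (via Jorvik)
Irby: 44  (via Jorvik)
Shortest route: Yarm–Marden–Ulver–Jorvik–Irby = 44 mi.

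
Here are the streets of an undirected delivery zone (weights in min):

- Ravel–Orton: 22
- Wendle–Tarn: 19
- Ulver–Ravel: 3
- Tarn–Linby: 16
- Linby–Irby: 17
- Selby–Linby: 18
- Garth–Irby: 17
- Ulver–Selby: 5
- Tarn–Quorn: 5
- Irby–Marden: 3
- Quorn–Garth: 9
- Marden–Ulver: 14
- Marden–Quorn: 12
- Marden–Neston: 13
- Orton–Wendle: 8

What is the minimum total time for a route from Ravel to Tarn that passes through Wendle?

Best Ravel to Wendle: Ravel → Orton → Wendle costing 30
Best Wendle to Tarn: Wendle → Tarn costing 19
Total via Wendle: 30 + 19 = 49 min.

49 min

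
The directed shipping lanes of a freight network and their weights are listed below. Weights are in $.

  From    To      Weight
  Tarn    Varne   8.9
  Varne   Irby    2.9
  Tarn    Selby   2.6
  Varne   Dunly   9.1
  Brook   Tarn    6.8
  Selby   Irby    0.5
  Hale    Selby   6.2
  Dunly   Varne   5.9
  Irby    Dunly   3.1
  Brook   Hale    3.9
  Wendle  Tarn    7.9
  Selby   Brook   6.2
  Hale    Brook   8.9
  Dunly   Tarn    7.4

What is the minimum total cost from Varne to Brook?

Running Dijkstra from Varne:
Varne: 0
Irby: 2.9  (via Varne)
Dunly: 6  (via Irby)
Tarn: 13.4  (via Dunly)
Selby: 16  (via Tarn)
Brook: 22.2  (via Selby)
Shortest route: Varne–Irby–Dunly–Tarn–Selby–Brook = $22.2.

$22.2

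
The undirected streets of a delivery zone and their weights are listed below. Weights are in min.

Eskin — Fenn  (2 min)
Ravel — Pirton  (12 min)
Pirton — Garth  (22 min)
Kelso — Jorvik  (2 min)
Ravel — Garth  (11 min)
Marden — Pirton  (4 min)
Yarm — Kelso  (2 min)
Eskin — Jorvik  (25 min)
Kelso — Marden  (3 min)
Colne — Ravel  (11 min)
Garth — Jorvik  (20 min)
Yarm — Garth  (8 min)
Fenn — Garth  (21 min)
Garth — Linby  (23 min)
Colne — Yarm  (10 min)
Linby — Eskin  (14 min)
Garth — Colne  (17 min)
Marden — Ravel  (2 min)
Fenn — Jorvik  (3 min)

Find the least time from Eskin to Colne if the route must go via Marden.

Best Eskin to Marden: Eskin → Fenn → Jorvik → Kelso → Marden costing 10
Shortest Marden→Colne: Marden → Ravel → Colne = 13
Total via Marden: 10 + 13 = 23 min.

23 min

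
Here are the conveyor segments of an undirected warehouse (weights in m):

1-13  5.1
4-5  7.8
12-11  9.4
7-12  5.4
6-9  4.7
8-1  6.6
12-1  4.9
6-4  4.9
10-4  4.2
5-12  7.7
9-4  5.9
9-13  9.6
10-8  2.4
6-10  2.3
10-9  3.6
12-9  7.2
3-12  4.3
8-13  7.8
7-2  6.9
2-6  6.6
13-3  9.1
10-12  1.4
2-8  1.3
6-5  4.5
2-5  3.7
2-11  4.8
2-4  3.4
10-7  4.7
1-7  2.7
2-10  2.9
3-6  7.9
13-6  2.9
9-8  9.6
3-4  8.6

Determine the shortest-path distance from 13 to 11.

Candidate routes:
13 - 6 - 10 - 2 - 11: 2.9+2.3+2.9+4.8 = 12.9
13 - 6 - 10 - 8 - 2 - 11: 2.9+2.3+2.4+1.3+4.8 = 13.7
The minimum is 12.9 m via 13 - 6 - 10 - 2 - 11.

12.9 m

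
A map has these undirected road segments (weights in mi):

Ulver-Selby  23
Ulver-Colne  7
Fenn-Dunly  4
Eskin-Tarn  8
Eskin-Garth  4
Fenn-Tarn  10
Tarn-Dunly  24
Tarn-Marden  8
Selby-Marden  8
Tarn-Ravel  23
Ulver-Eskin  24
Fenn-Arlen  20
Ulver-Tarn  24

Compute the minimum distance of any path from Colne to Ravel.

54 mi

Candidate routes:
Colne → Ulver → Tarn → Ravel: 7+24+23 = 54
Colne → Ulver → Eskin → Tarn → Ravel: 7+24+8+23 = 62
The minimum is 54 mi via Colne → Ulver → Tarn → Ravel.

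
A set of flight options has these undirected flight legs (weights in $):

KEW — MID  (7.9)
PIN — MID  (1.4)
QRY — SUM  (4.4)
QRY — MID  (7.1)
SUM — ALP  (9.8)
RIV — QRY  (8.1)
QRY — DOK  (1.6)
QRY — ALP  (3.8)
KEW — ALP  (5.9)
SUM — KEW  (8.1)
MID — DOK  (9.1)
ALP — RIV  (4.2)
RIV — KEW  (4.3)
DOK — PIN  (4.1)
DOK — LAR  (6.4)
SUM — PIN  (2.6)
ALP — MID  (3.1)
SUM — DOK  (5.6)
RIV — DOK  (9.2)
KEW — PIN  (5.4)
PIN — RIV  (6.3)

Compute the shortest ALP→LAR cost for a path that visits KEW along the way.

$21.8

Best ALP to KEW: ALP–KEW costing 5.9
Shortest KEW→LAR: KEW–PIN–DOK–LAR = 15.9
Total via KEW: 5.9 + 15.9 = $21.8.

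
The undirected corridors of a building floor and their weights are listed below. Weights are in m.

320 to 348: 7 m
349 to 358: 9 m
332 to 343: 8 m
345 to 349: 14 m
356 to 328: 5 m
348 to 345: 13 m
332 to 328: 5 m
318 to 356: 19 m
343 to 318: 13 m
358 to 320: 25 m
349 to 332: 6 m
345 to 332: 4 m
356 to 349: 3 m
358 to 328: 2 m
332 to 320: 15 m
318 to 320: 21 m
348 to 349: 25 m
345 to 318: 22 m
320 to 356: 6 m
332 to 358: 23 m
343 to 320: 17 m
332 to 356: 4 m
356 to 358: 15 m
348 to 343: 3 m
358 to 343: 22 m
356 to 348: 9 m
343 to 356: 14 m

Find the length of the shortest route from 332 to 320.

10 m

Settle nodes by increasing distance from 332:
332: 0
345: 4  (via 332)
356: 4  (via 332)
328: 5  (via 332)
349: 6  (via 332)
358: 7  (via 328)
343: 8  (via 332)
320: 10  (via 356)
Shortest route: 332 → 356 → 320 = 10 m.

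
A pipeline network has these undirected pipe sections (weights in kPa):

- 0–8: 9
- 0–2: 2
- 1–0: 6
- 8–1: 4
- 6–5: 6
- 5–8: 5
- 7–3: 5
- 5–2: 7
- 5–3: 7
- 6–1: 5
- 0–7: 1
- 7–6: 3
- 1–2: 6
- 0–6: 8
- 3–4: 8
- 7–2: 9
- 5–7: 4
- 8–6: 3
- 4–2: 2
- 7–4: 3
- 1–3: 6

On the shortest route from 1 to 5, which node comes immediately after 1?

Compare a few routes:
1 → 6 → 5: 5+6 = 11
1 → 8 → 5: 4+5 = 9
Cheapest is 1 → 8 → 5 at 9 kPa.
So from 1 the first move is to 8.

8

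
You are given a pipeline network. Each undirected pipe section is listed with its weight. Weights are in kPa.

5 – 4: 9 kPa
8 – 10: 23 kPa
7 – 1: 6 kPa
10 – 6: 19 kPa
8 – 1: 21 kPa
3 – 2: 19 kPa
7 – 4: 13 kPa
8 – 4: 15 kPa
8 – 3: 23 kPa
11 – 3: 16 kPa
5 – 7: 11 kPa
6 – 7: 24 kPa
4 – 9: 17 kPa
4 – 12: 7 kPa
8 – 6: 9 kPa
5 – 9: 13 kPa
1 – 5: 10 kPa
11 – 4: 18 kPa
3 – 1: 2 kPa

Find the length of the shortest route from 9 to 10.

55 kPa

Compare a few routes:
9–4–8–10: 17+15+23 = 55
9–4–8–6–10: 17+15+9+19 = 60
9–5–4–8–10: 13+9+15+23 = 60
Cheapest is 9–4–8–10 at 55 kPa.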